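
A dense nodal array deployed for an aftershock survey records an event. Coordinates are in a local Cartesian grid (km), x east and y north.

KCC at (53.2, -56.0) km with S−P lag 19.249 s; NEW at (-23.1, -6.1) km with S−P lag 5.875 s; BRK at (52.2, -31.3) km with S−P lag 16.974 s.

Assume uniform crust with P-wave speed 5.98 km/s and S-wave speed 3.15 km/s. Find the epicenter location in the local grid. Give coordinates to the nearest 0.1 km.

(-45.0, 26.3)

Distance from S−P lag: d = Δt · v_P v_S / (v_P − v_S) = Δt · (5.98·3.15)/(5.98−3.15) ≈ 6.6562·Δt.
So d_KCC = 128.12, d_NEW = 39.11, d_BRK = 112.98 km.
Circle about each station: (x − 53.2)² + (y + 56.0)² = 128.12²; (x + 23.1)² + (y + 6.1)² = 39.11²; (x − 52.2)² + (y + 31.3)² = 112.98².
Subtracting pairs of circle equations eliminates x²+y² and gives linear equations (the radical axes):
-152.6 x + 99.8 y = 9489.72
-2.0 x + 49.4 y = 1388.54
Solving the 2×2 system: x ≈ -45.0, y ≈ 26.3 km.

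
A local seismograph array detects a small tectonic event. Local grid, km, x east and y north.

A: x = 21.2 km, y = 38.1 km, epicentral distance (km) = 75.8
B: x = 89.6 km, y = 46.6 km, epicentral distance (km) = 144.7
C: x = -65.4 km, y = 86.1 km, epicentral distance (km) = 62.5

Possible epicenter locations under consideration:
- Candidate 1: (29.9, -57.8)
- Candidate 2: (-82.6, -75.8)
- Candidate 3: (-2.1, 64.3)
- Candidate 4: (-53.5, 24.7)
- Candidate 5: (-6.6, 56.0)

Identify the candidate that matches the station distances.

For each candidate, compare |candidate − station| to the reported distance:
Candidate 1: residuals A 20.5, B 24.4, C 110.1 → max 110.1 km
Candidate 2: residuals A 78.3, B 66.6, C 100.3 → max 100.3 km
Candidate 3: residuals A 40.7, B 51.3, C 4.4 → max 51.3 km
Candidate 4: residuals A 0.1, B 0.1, C 0.0 → max 0.1 km
Candidate 5: residuals A 42.7, B 48.0, C 3.6 → max 48.0 km
Only Candidate 4 has all residuals ≈ 0.

Candidate 4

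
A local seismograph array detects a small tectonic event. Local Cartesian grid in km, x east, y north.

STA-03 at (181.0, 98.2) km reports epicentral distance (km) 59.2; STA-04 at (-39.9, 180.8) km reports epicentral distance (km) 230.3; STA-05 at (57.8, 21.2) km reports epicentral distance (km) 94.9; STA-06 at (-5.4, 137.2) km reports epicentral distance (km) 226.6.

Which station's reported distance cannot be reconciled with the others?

Solve using three stations at a time. Using STA-03, STA-04, STA-05 (subtract circle equations pairwise → linear system) gives (x, y) ≈ (148.7, 48.6).
Distances from that point to each station vs reported:
  STA-03: calculated 59.2 vs reported 59.2 → residual 0.0 km
  STA-04: calculated 230.3 vs reported 230.3 → residual 0.0 km
  STA-05: calculated 94.9 vs reported 94.9 → residual 0.0 km
  STA-06: calculated 177.7 vs reported 226.6 → residual 48.9 km
STA-03, STA-04, STA-05 are mutually consistent (residuals ≈ 0); STA-06 is off by 48.9 km.

STA-06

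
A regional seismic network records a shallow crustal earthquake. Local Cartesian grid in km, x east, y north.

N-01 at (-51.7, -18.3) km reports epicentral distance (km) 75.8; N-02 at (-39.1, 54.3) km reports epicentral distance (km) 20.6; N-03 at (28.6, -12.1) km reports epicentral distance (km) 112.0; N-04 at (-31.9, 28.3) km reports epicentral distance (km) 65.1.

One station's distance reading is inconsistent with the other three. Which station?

N-04

Solve using three stations at a time. Using N-01, N-02, N-03 (subtract circle equations pairwise → linear system) gives (x, y) ≈ (-59.5, 57.1).
Distances from that point to each station vs reported:
  N-01: calculated 75.8 vs reported 75.8 → residual 0.0 km
  N-02: calculated 20.6 vs reported 20.6 → residual 0.0 km
  N-03: calculated 112.0 vs reported 112.0 → residual 0.0 km
  N-04: calculated 39.9 vs reported 65.1 → residual 25.2 km
N-01, N-02, N-03 are mutually consistent (residuals ≈ 0); N-04 is off by 25.2 km.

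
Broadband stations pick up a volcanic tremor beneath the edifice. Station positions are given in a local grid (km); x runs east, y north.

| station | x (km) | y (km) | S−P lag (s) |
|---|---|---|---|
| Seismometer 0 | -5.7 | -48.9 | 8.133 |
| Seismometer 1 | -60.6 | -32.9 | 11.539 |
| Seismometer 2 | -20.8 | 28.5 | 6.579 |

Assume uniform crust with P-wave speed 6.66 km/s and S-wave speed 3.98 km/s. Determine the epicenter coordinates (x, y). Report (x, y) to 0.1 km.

(42.9, 15.2)

Distance from S−P lag: d = Δt · v_P v_S / (v_P − v_S) = Δt · (6.66·3.98)/(6.66−3.98) ≈ 9.8906·Δt.
So d_Seismometer 0 = 80.44, d_Seismometer 1 = 114.13, d_Seismometer 2 = 65.07 km.
Circle about each station: (x + 5.7)² + (y + 48.9)² = 80.44²; (x + 60.6)² + (y + 32.9)² = 114.13²; (x + 20.8)² + (y − 28.5)² = 65.07².
Subtracting the Seismometer 0 equation from the Seismometer 1 and Seismometer 2 equations removes the quadratic terms:
-109.8 x + 32.0 y = -4223.99
-30.2 x + 154.8 y = 1057.68
Solving the 2×2 system: x ≈ 42.9, y ≈ 15.2 km.
Check against Seismometer 0 (with the unrounded x, y): √((x + 5.7)²+(y + 48.9)²) = 80.44 ≈ 80.44 km. ✓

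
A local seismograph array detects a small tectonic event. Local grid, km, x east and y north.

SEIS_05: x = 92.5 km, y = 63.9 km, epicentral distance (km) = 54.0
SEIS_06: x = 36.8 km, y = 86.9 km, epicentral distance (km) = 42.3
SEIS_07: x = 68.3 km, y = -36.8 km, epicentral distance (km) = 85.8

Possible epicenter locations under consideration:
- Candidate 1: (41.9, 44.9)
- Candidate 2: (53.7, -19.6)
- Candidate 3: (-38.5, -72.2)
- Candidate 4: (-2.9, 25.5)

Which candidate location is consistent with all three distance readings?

Candidate 1

For each candidate, compare |candidate − station| to the reported distance:
Candidate 1: residuals SEIS_05 0.0, SEIS_06 0.0, SEIS_07 0.1 → max 0.1 km
Candidate 2: residuals SEIS_05 38.1, SEIS_06 65.5, SEIS_07 63.2 → max 65.5 km
Candidate 3: residuals SEIS_05 134.9, SEIS_06 133.7, SEIS_07 26.7 → max 134.9 km
Candidate 4: residuals SEIS_05 48.8, SEIS_06 30.8, SEIS_07 8.8 → max 48.8 km
Only Candidate 1 has all residuals ≈ 0.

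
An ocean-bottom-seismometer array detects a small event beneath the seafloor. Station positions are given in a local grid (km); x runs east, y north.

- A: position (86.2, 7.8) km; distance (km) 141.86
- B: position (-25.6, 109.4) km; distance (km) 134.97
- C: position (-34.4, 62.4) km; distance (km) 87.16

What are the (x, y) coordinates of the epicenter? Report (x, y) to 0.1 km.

(-52.3, -22.9)

Circle about each station: (x − 86.2)² + (y − 7.8)² = 141.86²; (x + 25.6)² + (y − 109.4)² = 134.97²; (x + 34.4)² + (y − 62.4)² = 87.16².
Subtracting the A equation from the B and C equations removes the quadratic terms:
-223.6 x + 203.2 y = 7039.80
-241.2 x + 109.2 y = 10113.23
Solving the 2×2 system: x ≈ -52.3, y ≈ -22.9 km.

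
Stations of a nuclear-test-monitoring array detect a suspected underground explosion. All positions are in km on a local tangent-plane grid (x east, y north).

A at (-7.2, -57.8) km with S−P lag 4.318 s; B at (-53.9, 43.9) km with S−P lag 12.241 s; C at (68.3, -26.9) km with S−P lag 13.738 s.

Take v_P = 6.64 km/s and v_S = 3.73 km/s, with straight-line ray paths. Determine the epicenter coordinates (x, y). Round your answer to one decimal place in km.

(-43.9, -59.8)

Distance from S−P lag: d = Δt · v_P v_S / (v_P − v_S) = Δt · (6.64·3.73)/(6.64−3.73) ≈ 8.5111·Δt.
So d_A = 36.75, d_B = 104.18, d_C = 116.93 km.
Circle about each station: (x + 7.2)² + (y + 57.8)² = 36.75²; (x + 53.9)² + (y − 43.9)² = 104.18²; (x − 68.3)² + (y + 26.9)² = 116.93².
Subtracting the A equation from the B and C equations removes the quadratic terms:
-93.4 x + 203.4 y = -8063.17
151.0 x + 61.8 y = -10326.24
Solving the 2×2 system: x ≈ -43.9, y ≈ -59.8 km.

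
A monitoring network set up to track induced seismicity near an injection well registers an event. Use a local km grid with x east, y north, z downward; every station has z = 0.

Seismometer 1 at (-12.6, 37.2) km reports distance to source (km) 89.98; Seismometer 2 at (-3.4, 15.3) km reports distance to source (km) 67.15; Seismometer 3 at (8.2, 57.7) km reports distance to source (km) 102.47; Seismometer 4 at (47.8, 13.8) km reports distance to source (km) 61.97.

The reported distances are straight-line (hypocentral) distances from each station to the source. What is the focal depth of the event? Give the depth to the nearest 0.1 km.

z ≈ 20.5 km

Each station gives a sphere (x−x_i)² + (y−y_i)² + z² = d_i² (stations at z=0).
Subtracting the Seismometer 1 sphere from Seismometer 2 and Seismometer 3: z² cancels, leaving linear equations in x and y:
18.4 x − 43.8 y = 2290.33
41.6 x + 41.0 y = -549.77
Solving: x ≈ 27.100, y ≈ -40.906 km (keep extra digits for the depth step; rounded: 27.1, -40.9).
Then from the Seismometer 1 sphere: z² = 89.98² − (x + 12.6)² − (y − 37.2)² with x = 27.100, y = -40.906, so z ≈ 20.488 ≈ 20.5 km.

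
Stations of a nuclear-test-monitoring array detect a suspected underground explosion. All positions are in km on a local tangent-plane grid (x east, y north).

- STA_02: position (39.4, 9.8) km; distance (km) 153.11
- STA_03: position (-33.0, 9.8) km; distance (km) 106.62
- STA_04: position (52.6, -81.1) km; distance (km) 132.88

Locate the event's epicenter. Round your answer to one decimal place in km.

Circle about each station: (x − 39.4)² + (y − 9.8)² = 153.11²; (x + 33.0)² + (y − 9.8)² = 106.62²; (x − 52.6)² + (y + 81.1)² = 132.88².
Subtracting pairs of circle equations eliminates x²+y² and gives linear equations (the radical axes):
-144.8 x + 0.0 y = 11611.49
26.4 x − 181.8 y = 13481.15
Solving the 2×2 system: x ≈ -80.2, y ≈ -85.8 km.

x ≈ -80.2 km, y ≈ -85.8 km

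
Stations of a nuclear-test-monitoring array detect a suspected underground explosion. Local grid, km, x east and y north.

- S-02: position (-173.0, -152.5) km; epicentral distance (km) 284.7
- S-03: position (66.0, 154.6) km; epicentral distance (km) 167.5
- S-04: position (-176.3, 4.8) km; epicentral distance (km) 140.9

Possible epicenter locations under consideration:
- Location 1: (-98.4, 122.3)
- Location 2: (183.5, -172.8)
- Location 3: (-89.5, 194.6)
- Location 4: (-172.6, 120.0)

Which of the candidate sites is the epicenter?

For each candidate, compare |candidate − station| to the reported distance:
Location 1: residuals S-02 0.0, S-03 0.0, S-04 0.1 → max 0.1 km
Location 2: residuals S-02 72.4, S-03 180.3, S-04 260.3 → max 260.3 km
Location 3: residuals S-02 72.3, S-03 6.9, S-04 67.8 → max 72.3 km
Location 4: residuals S-02 12.2, S-03 73.6, S-04 25.6 → max 73.6 km
Only Location 1 has all residuals ≈ 0.

Location 1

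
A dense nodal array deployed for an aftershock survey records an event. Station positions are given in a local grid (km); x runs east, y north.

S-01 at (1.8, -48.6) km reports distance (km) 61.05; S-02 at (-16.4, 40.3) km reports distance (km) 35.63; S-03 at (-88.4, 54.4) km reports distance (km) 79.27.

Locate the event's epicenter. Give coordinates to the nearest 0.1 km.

x ≈ -25.7 km, y ≈ 5.9 km

Circle about each station: (x − 1.8)² + (y + 48.6)² = 61.05²; (x + 16.4)² + (y − 40.3)² = 35.63²; (x + 88.4)² + (y − 54.4)² = 79.27².
Subtracting pairs of circle equations eliminates x²+y² and gives linear equations (the radical axes):
-36.4 x + 177.8 y = 1985.46
-180.4 x + 206.0 y = 5852.09
Solving the 2×2 system: x ≈ -25.7, y ≈ 5.9 km.
Check against S-01 (with the unrounded x, y): √((x − 1.8)²+(y + 48.6)²) = 61.05 ≈ 61.05 km. ✓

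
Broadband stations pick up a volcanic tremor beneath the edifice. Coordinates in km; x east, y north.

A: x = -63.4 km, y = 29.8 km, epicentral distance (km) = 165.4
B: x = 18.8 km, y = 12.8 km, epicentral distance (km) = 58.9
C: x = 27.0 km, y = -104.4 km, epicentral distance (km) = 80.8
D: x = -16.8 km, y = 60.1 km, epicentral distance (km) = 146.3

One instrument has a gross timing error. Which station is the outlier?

B

Solve using three stations at a time. Using A, C, D (subtract circle equations pairwise → linear system) gives (x, y) ≈ (83.3, -46.5).
Distances from that point to each station vs reported:
  A: calculated 165.4 vs reported 165.4 → residual 0.0 km
  B: calculated 87.6 vs reported 58.9 → residual 28.7 km
  C: calculated 80.7 vs reported 80.8 → residual 0.1 km
  D: calculated 146.2 vs reported 146.3 → residual 0.1 km
A, C, D are mutually consistent (residuals ≈ 0); B is off by 28.7 km.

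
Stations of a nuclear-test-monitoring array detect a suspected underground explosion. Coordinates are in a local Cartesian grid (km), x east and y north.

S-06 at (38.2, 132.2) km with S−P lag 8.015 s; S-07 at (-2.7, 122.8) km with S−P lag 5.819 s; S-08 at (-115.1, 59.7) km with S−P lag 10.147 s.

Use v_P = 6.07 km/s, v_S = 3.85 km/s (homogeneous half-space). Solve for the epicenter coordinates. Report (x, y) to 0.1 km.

Distance from S−P lag: d = Δt · v_P v_S / (v_P − v_S) = Δt · (6.07·3.85)/(6.07−3.85) ≈ 10.5268·Δt.
So d_S-06 = 84.37, d_S-07 = 61.26, d_S-08 = 106.82 km.
Circle about each station: (x − 38.2)² + (y − 132.2)² = 84.37²; (x + 2.7)² + (y − 122.8)² = 61.26²; (x + 115.1)² + (y − 59.7)² = 106.82².
Subtracting the S-06 equation from the S-07 and S-08 equations removes the quadratic terms:
-81.8 x − 18.8 y = -483.44
-306.6 x − 145.0 y = -6416.20
Solving the 2×2 system: x ≈ -8.3, y ≈ 61.8 km.

-8.3 km east, 61.8 km north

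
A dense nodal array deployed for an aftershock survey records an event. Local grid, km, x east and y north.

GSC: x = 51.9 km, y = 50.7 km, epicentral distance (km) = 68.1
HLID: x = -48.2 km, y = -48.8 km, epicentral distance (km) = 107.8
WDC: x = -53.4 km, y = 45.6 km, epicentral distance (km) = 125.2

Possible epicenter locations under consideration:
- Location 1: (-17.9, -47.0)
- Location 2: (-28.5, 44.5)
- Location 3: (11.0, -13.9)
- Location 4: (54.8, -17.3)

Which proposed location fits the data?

Location 4

For each candidate, compare |candidate − station| to the reported distance:
Location 1: residuals GSC 52.0, HLID 77.4, WDC 26.0 → max 77.4 km
Location 2: residuals GSC 12.5, HLID 12.4, WDC 100.3 → max 100.3 km
Location 3: residuals GSC 8.4, HLID 39.1, WDC 37.5 → max 39.1 km
Location 4: residuals GSC 0.0, HLID 0.1, WDC 0.0 → max 0.1 km
Only Location 4 has all residuals ≈ 0.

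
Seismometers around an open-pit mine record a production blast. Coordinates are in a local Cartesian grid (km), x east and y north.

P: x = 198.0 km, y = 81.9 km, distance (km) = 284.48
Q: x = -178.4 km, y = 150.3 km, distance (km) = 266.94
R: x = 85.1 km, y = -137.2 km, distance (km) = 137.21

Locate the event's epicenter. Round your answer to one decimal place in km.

Circle about each station: (x − 198.0)² + (y − 81.9)² = 284.48²; (x + 178.4)² + (y − 150.3)² = 266.94²; (x − 85.1)² + (y + 137.2)² = 137.21².
Subtracting the P equation from the Q and R equations removes the quadratic terms:
-752.8 x + 136.8 y = 18176.95
-225.8 x − 438.2 y = 42256.53
Solving the 2×2 system: x ≈ -38.1, y ≈ -76.8 km.

-38.1 km east, -76.8 km north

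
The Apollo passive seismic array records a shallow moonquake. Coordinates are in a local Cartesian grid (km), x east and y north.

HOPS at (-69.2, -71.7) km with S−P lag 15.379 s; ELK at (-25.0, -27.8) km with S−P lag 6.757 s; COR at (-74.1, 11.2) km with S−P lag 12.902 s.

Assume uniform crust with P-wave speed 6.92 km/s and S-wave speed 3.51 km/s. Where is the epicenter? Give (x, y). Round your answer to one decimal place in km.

Distance from S−P lag: d = Δt · v_P v_S / (v_P − v_S) = Δt · (6.92·3.51)/(6.92−3.51) ≈ 7.1229·Δt.
So d_HOPS = 109.54, d_ELK = 48.13, d_COR = 91.90 km.
Circle about each station: (x + 69.2)² + (y + 71.7)² = 109.54²; (x + 25.0)² + (y + 27.8)² = 48.13²; (x + 74.1)² + (y − 11.2)² = 91.90².
Subtracting the HOPS equation from the ELK and COR equations removes the quadratic terms:
88.4 x + 87.8 y = 1150.82
-9.8 x + 165.8 y = -759.88
Solving the 2×2 system: x ≈ 16.6, y ≈ -3.6 km.

x ≈ 16.6 km, y ≈ -3.6 km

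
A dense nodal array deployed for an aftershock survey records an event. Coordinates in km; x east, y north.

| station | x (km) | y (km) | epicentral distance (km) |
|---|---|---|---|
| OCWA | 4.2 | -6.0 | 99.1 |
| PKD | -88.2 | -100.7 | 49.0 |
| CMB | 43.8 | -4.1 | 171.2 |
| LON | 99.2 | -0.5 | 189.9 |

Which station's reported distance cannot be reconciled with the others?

CMB

Solve using three stations at a time. Using OCWA, PKD, LON (subtract circle equations pairwise → linear system) gives (x, y) ≈ (-83.6, -51.9).
Distances from that point to each station vs reported:
  OCWA: calculated 99.1 vs reported 99.1 → residual 0.0 km
  PKD: calculated 49.0 vs reported 49.0 → residual 0.0 km
  CMB: calculated 136.1 vs reported 171.2 → residual 35.1 km
  LON: calculated 189.9 vs reported 189.9 → residual 0.0 km
OCWA, PKD, LON are mutually consistent (residuals ≈ 0); CMB is off by 35.1 km.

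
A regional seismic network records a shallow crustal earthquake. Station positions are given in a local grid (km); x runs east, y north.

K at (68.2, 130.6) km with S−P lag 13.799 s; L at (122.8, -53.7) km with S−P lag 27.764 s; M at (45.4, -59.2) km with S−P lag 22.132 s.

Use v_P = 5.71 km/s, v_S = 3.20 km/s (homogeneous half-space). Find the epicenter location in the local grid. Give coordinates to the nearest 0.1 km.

Distance from S−P lag: d = Δt · v_P v_S / (v_P − v_S) = Δt · (5.71·3.20)/(5.71−3.20) ≈ 7.2797·Δt.
So d_K = 100.45, d_L = 202.11, d_M = 161.11 km.
Circle about each station: (x − 68.2)² + (y − 130.6)² = 100.45²; (x − 122.8)² + (y + 53.7)² = 202.11²; (x − 45.4)² + (y + 59.2)² = 161.11².
Subtracting pairs of circle equations eliminates x²+y² and gives linear equations (the radical axes):
109.2 x − 368.6 y = -34502.32
-45.6 x − 379.6 y = -32008.03
Solving the 2×2 system: x ≈ -22.3, y ≈ 87.0 km.
Check against K (with the unrounded x, y): √((x − 68.2)²+(y − 130.6)²) = 100.45 ≈ 100.45 km. ✓

-22.3 km east, 87.0 km north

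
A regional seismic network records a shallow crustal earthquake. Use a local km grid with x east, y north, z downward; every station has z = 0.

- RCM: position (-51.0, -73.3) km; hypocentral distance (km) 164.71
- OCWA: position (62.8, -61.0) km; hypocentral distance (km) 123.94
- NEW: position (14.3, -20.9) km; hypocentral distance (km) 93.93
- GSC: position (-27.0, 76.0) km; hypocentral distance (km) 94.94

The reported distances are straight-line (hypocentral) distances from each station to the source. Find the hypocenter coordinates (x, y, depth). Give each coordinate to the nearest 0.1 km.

x ≈ 45.1 km, y ≈ 48.5 km, depth ≈ 55.3 km

Each station gives a sphere (x−x_i)² + (y−y_i)² + z² = d_i² (stations at z=0).
Subtracting the RCM sphere from OCWA and NEW: z² cancels, leaving linear equations in x and y:
227.6 x + 24.6 y = 11459.21
130.6 x + 104.8 y = 10973.95
Solving: x ≈ 45.106, y ≈ 48.503 km (keep extra digits for the depth step; rounded: 45.1, 48.5).
Then from the RCM sphere: z² = 164.71² − (x + 51.0)² − (y + 73.3)² with x = 45.106, y = 48.503, so z ≈ 55.291 ≈ 55.3 km.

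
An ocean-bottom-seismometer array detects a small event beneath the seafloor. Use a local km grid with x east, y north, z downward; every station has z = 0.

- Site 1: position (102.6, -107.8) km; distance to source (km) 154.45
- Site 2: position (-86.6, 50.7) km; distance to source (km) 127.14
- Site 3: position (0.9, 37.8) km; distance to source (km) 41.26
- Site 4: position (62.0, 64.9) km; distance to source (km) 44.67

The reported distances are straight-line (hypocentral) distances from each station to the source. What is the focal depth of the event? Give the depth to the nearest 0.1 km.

depth ≈ 17.1 km

Each station gives a sphere (x−x_i)² + (y−y_i)² + z² = d_i² (stations at z=0).
Subtracting the Site 1 sphere from Site 2 and Site 3: z² cancels, leaving linear equations in x and y:
-378.4 x + 317.0 y = -4387.33
-203.4 x + 291.2 y = 1434.46
Solving: x ≈ 37.896, y ≈ 31.396 km (keep extra digits for the depth step; rounded: 37.9, 31.4).
Then from the Site 1 sphere: z² = 154.45² − (x − 102.6)² − (y + 107.8)² with x = 37.896, y = 31.396, so z ≈ 17.108 ≈ 17.1 km.
Check against Site 4 (with the unrounded solution): distance 44.68 ≈ 44.67 km. ✓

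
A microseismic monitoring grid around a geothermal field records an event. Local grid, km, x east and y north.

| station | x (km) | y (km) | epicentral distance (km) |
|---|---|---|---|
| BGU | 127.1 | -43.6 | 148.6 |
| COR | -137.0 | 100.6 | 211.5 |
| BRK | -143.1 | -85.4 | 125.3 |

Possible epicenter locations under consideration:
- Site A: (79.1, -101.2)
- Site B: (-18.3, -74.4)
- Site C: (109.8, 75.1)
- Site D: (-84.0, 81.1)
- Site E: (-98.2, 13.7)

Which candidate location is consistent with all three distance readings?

Site B

For each candidate, compare |candidate − station| to the reported distance:
Site A: residuals BGU 73.6, COR 84.2, BRK 97.5 → max 97.5 km
Site B: residuals BGU 0.0, COR 0.0, BRK 0.0 → max 0.0 km
Site C: residuals BGU 28.6, COR 36.6, BRK 174.2 → max 174.2 km
Site D: residuals BGU 96.6, COR 155.0, BRK 51.4 → max 155.0 km
Site E: residuals BGU 83.9, COR 116.3, BRK 16.5 → max 116.3 km
Only Site B has all residuals ≈ 0.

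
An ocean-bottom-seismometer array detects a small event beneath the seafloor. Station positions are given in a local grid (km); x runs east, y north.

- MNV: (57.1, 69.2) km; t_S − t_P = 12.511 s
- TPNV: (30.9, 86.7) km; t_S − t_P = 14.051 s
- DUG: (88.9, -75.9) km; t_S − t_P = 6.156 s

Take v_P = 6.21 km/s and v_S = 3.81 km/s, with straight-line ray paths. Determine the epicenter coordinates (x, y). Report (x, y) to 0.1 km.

(33.2, -51.8)

Distance from S−P lag: d = Δt · v_P v_S / (v_P − v_S) = Δt · (6.21·3.81)/(6.21−3.81) ≈ 9.8584·Δt.
So d_MNV = 123.34, d_TPNV = 138.52, d_DUG = 60.69 km.
Circle about each station: (x − 57.1)² + (y − 69.2)² = 123.34²; (x − 30.9)² + (y − 86.7)² = 138.52²; (x − 88.9)² + (y + 75.9)² = 60.69².
Subtracting the MNV equation from the TPNV and DUG equations removes the quadratic terms:
-52.4 x + 35.0 y = -3552.38
63.6 x − 290.2 y = 17144.45
Solving the 2×2 system: x ≈ 33.2, y ≈ -51.8 km.
Check against MNV (with the unrounded x, y): √((x − 57.1)²+(y − 69.2)²) = 123.34 ≈ 123.34 km. ✓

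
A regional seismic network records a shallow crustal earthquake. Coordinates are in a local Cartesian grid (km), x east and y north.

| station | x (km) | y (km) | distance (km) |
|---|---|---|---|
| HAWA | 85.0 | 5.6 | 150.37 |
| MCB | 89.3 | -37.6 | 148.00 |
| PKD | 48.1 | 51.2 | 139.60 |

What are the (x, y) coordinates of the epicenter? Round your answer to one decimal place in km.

x ≈ -58.7 km, y ≈ -38.7 km

Circle about each station: (x − 85.0)² + (y − 5.6)² = 150.37²; (x − 89.3)² + (y + 37.6)² = 148.00²; (x − 48.1)² + (y − 51.2)² = 139.60².
Subtracting the HAWA equation from the MCB and PKD equations removes the quadratic terms:
8.6 x − 86.4 y = 2839.03
-73.8 x + 91.2 y = 801.67
Solving the 2×2 system: x ≈ -58.7, y ≈ -38.7 km.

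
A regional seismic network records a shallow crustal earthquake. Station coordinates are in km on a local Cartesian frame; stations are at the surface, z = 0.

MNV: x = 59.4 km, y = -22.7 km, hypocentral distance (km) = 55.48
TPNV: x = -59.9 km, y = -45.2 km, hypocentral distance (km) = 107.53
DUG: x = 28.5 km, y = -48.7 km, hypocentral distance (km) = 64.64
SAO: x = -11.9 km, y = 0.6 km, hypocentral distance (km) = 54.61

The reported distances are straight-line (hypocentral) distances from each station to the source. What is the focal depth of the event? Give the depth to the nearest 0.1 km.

depth ≈ 37.0 km

Each station gives a sphere (x−x_i)² + (y−y_i)² + z² = d_i² (stations at z=0).
Subtracting the MNV sphere from TPNV and DUG: z² cancels, leaving linear equations in x and y:
-238.6 x − 45.0 y = -6897.27
-61.8 x − 52.0 y = -1960.01
Solving: x ≈ 28.096, y ≈ 4.301 km (keep extra digits for the depth step; rounded: 28.1, 4.3).
Then from the MNV sphere: z² = 55.48² − (x − 59.4)² − (y + 22.7)² with x = 28.096, y = 4.301, so z ≈ 37.000 ≈ 37.0 km.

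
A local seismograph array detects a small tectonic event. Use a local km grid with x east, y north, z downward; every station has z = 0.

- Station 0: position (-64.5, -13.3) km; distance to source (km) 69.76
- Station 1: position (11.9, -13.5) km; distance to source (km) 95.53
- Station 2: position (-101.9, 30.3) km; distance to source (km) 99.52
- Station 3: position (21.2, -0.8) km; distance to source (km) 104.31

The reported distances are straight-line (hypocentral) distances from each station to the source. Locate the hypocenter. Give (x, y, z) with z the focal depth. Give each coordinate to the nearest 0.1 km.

Each station gives a sphere (x−x_i)² + (y−y_i)² + z² = d_i² (stations at z=0).
Subtracting the Station 0 sphere from Station 1 and Station 2: z² cancels, leaving linear equations in x and y:
152.8 x − 0.4 y = -8272.80
-74.8 x + 87.2 y = 1926.79
Solving: x ≈ -54.205, y ≈ -24.401 km (keep extra digits for the depth step; rounded: -54.2, -24.4).
Then from the Station 0 sphere: z² = 69.76² − (x + 64.5)² − (y + 13.3)² with x = -54.205, y = -24.401, so z ≈ 68.097 ≈ 68.1 km.

(-54.2, -24.4, 68.1)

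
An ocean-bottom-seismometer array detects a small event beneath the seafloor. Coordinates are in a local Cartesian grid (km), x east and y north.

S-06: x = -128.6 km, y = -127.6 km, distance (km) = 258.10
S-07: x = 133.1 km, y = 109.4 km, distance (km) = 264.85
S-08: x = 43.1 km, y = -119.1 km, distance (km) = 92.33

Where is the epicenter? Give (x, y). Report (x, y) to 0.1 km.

Circle about each station: (x + 128.6)² + (y + 127.6)² = 258.10²; (x − 133.1)² + (y − 109.4)² = 264.85²; (x − 43.1)² + (y + 119.1)² = 92.33².
Subtracting the S-06 equation from the S-07 and S-08 equations removes the quadratic terms:
523.4 x + 474.0 y = -6665.66
343.4 x + 17.0 y = 41313.48
Solving the 2×2 system: x ≈ 128.0, y ≈ -155.4 km.

(128.0, -155.4)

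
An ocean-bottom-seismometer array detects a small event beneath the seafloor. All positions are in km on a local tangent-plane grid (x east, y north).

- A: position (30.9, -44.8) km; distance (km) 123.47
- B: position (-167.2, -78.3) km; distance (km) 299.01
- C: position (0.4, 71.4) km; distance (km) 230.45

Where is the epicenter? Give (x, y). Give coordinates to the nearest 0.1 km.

Circle about each station: (x − 30.9)² + (y + 44.8)² = 123.47²; (x + 167.2)² + (y + 78.3)² = 299.01²; (x − 0.4)² + (y − 71.4)² = 230.45².
Subtracting pairs of circle equations eliminates x²+y² and gives linear equations (the radical axes):
-396.2 x − 67.0 y = -43037.26
-61.0 x + 232.4 y = -35726.09
Solving the 2×2 system: x ≈ 128.9, y ≈ -119.9 km.

(128.9, -119.9)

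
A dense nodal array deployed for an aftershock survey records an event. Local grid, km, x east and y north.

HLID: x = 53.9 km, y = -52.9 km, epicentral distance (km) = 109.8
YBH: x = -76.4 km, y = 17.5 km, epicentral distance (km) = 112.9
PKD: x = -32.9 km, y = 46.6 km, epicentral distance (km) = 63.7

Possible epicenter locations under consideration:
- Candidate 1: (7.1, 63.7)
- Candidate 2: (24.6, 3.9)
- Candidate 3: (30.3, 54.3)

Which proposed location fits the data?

Candidate 3

For each candidate, compare |candidate − station| to the reported distance:
Candidate 1: residuals HLID 15.8, YBH 17.5, PKD 20.2 → max 20.2 km
Candidate 2: residuals HLID 45.9, YBH 11.0, PKD 7.9 → max 45.9 km
Candidate 3: residuals HLID 0.0, YBH 0.0, PKD 0.0 → max 0.0 km
Only Candidate 3 has all residuals ≈ 0.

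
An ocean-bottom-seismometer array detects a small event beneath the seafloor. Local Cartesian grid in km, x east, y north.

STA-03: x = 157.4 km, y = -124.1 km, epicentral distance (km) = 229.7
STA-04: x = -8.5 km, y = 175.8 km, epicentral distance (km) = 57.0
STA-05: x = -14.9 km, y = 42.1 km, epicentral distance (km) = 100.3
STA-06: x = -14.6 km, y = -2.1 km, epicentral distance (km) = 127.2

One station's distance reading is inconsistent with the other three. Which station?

STA-04

Solve using three stations at a time. Using STA-03, STA-05, STA-06 (subtract circle equations pairwise → linear system) gives (x, y) ≈ (73.5, 89.8).
Distances from that point to each station vs reported:
  STA-03: calculated 229.8 vs reported 229.7 → residual 0.1 km
  STA-04: calculated 118.8 vs reported 57.0 → residual 61.8 km
  STA-05: calculated 100.5 vs reported 100.3 → residual 0.2 km
  STA-06: calculated 127.3 vs reported 127.2 → residual 0.1 km
STA-03, STA-05, STA-06 are mutually consistent (residuals ≈ 0); STA-04 is off by 61.8 km.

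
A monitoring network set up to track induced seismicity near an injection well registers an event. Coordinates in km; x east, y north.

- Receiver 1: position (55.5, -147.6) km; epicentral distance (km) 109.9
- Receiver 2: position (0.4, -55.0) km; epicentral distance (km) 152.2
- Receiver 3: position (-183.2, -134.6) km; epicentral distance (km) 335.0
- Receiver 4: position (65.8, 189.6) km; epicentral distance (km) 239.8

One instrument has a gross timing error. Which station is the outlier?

Solve using three stations at a time. Using Receiver 1, Receiver 2, Receiver 3 (subtract circle equations pairwise → linear system) gives (x, y) ≈ (148.7, -89.3).
Distances from that point to each station vs reported:
  Receiver 1: calculated 110.0 vs reported 109.9 → residual 0.1 km
  Receiver 2: calculated 152.3 vs reported 152.2 → residual 0.1 km
  Receiver 3: calculated 335.0 vs reported 335.0 → residual 0.0 km
  Receiver 4: calculated 291.0 vs reported 239.8 → residual 51.2 km
Receiver 1, Receiver 2, Receiver 3 are mutually consistent (residuals ≈ 0); Receiver 4 is off by 51.2 km.

Receiver 4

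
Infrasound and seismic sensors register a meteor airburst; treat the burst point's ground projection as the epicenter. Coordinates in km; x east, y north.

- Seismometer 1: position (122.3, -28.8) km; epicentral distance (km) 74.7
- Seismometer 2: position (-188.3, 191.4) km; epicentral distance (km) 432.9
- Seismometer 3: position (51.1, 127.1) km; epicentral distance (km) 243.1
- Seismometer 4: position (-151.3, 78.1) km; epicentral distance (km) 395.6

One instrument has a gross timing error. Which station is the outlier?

Seismometer 4

Solve using three stations at a time. Using Seismometer 1, Seismometer 2, Seismometer 3 (subtract circle equations pairwise → linear system) gives (x, y) ≈ (128.9, -103.2).
Distances from that point to each station vs reported:
  Seismometer 1: calculated 74.7 vs reported 74.7 → residual 0.0 km
  Seismometer 2: calculated 432.9 vs reported 432.9 → residual 0.0 km
  Seismometer 3: calculated 243.1 vs reported 243.1 → residual 0.0 km
  Seismometer 4: calculated 333.7 vs reported 395.6 → residual 61.9 km
Seismometer 1, Seismometer 2, Seismometer 3 are mutually consistent (residuals ≈ 0); Seismometer 4 is off by 61.9 km.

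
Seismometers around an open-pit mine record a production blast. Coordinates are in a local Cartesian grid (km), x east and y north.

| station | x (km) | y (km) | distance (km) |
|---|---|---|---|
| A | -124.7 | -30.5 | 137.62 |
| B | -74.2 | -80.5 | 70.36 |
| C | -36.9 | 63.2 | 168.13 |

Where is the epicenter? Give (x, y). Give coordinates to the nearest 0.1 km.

(-7.3, -102.3)

Circle about each station: (x + 124.7)² + (y + 30.5)² = 137.62²; (x + 74.2)² + (y + 80.5)² = 70.36²; (x + 36.9)² + (y − 63.2)² = 168.13².
Subtracting the A equation from the B and C equations removes the quadratic terms:
101.0 x − 100.0 y = 9494.28
175.6 x + 187.4 y = -20452.92
Solving the 2×2 system: x ≈ -7.3, y ≈ -102.3 km.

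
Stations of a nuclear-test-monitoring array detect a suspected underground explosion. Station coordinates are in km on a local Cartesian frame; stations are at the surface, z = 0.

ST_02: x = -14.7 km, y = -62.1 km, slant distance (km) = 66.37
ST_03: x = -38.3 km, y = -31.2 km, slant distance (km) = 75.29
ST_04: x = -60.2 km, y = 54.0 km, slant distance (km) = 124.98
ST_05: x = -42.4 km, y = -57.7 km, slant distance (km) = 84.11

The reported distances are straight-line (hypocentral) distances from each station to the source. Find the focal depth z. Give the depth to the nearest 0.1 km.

z ≈ 41.1 km

Each station gives a sphere (x−x_i)² + (y−y_i)² + z² = d_i² (stations at z=0).
Subtracting the ST_02 sphere from ST_03 and ST_04: z² cancels, leaving linear equations in x and y:
-47.2 x + 61.8 y = -2895.78
-91.0 x + 232.2 y = -8747.48
Solving: x ≈ 24.701, y ≈ -27.992 km (keep extra digits for the depth step; rounded: 24.7, -28.0).
Then from the ST_02 sphere: z² = 66.37² − (x + 14.7)² − (y + 62.1)² with x = 24.701, y = -27.992, so z ≈ 41.100 ≈ 41.1 km.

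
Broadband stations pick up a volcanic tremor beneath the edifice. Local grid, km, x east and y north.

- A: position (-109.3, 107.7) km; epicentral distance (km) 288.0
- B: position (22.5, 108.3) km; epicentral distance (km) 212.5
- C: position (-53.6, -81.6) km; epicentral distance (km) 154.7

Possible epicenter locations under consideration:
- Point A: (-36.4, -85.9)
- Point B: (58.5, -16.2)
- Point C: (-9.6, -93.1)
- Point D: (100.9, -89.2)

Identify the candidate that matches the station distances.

Point D

For each candidate, compare |candidate − station| to the reported distance:
Point A: residuals A 81.1, B 9.6, C 137.0 → max 137.0 km
Point B: residuals A 79.4, B 82.9, C 24.9 → max 82.9 km
Point C: residuals A 63.8, B 8.6, C 109.2 → max 109.2 km
Point D: residuals A 0.0, B 0.0, C 0.0 → max 0.0 km
Only Point D has all residuals ≈ 0.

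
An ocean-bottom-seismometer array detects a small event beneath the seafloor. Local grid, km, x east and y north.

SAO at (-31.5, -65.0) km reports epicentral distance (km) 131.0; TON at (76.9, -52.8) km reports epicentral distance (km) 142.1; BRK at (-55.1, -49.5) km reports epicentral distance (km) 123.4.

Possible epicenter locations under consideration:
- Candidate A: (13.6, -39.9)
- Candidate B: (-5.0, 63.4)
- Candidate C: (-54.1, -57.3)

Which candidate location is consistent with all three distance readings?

For each candidate, compare |candidate − station| to the reported distance:
Candidate A: residuals SAO 79.4, TON 77.5, BRK 54.0 → max 79.4 km
Candidate B: residuals SAO 0.1, TON 0.1, BRK 0.1 → max 0.1 km
Candidate C: residuals SAO 107.1, TON 11.0, BRK 115.5 → max 115.5 km
Only Candidate B has all residuals ≈ 0.

Candidate B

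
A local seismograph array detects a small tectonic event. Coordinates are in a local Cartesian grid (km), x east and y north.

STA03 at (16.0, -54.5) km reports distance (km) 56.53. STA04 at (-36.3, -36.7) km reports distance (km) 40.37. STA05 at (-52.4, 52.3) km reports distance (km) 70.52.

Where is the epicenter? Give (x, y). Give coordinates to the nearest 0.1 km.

Circle about each station: (x − 16.0)² + (y + 54.5)² = 56.53²; (x + 36.3)² + (y + 36.7)² = 40.37²; (x + 52.4)² + (y − 52.3)² = 70.52².
Subtracting the STA03 equation from the STA04 and STA05 equations removes the quadratic terms:
-104.6 x + 35.6 y = 1004.23
-136.8 x + 213.6 y = 477.37
Solving the 2×2 system: x ≈ -11.3, y ≈ -5.0 km.

-11.3 km east, -5.0 km north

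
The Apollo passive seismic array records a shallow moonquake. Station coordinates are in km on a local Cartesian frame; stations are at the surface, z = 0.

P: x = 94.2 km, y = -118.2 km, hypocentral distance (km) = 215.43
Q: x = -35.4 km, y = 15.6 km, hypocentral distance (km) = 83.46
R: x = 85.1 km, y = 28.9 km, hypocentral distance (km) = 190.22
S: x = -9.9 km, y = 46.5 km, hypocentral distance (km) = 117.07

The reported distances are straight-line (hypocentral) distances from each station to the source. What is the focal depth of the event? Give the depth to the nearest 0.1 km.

Each station gives a sphere (x−x_i)² + (y−y_i)² + z² = d_i² (stations at z=0).
Subtracting the P sphere from Q and R: z² cancels, leaving linear equations in x and y:
-259.2 x + 267.6 y = 18096.15
-18.2 x + 294.2 y = -4541.22
Solving: x ≈ -91.602, y ≈ -21.103 km (keep extra digits for the depth step; rounded: -91.6, -21.1).
Then from the P sphere: z² = 215.43² − (x − 94.2)² − (y + 118.2)² with x = -91.602, y = -21.103, so z ≈ 49.597 ≈ 49.6 km.

z ≈ 49.6 km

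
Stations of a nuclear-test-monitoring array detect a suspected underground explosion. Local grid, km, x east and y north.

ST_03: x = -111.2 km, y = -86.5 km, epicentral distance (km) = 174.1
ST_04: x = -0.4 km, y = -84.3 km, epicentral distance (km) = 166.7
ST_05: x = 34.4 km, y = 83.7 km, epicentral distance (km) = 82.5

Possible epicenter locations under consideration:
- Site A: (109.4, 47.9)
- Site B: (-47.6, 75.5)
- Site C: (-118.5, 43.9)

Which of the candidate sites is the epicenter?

For each candidate, compare |candidate − station| to the reported distance:
Site A: residuals ST_03 84.2, ST_04 5.2, ST_05 0.6 → max 84.2 km
Site B: residuals ST_03 0.1, ST_04 0.1, ST_05 0.1 → max 0.1 km
Site C: residuals ST_03 43.5, ST_04 7.6, ST_05 75.5 → max 75.5 km
Only Site B has all residuals ≈ 0.

Site B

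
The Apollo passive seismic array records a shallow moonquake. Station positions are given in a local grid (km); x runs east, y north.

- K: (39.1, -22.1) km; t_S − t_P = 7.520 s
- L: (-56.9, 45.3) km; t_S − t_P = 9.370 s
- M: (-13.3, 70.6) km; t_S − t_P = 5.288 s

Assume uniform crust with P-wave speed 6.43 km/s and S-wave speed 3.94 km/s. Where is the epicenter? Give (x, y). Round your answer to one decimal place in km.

(38.0, 54.4)

Distance from S−P lag: d = Δt · v_P v_S / (v_P − v_S) = Δt · (6.43·3.94)/(6.43−3.94) ≈ 10.1744·Δt.
So d_K = 76.51, d_L = 95.33, d_M = 53.80 km.
Circle about each station: (x − 39.1)² + (y + 22.1)² = 76.51²; (x + 56.9)² + (y − 45.3)² = 95.33²; (x + 13.3)² + (y − 70.6)² = 53.80².
Subtracting the K equation from the L and M equations removes the quadratic terms:
-192.0 x + 134.8 y = 38.45
-104.8 x + 185.4 y = 6103.37
Solving the 2×2 system: x ≈ 38.0, y ≈ 54.4 km.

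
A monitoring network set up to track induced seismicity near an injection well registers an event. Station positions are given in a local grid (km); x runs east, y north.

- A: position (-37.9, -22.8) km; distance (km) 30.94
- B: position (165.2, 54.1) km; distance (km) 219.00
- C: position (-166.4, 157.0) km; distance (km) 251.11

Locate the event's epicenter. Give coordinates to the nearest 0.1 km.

(-26.6, -51.6)

Circle about each station: (x + 37.9)² + (y + 22.8)² = 30.94²; (x − 165.2)² + (y − 54.1)² = 219.00²; (x + 166.4)² + (y − 157.0)² = 251.11².
Subtracting the A equation from the B and C equations removes the quadratic terms:
406.2 x + 153.8 y = -18742.12
-257.0 x + 359.6 y = -11717.24
Solving the 2×2 system: x ≈ -26.6, y ≈ -51.6 km.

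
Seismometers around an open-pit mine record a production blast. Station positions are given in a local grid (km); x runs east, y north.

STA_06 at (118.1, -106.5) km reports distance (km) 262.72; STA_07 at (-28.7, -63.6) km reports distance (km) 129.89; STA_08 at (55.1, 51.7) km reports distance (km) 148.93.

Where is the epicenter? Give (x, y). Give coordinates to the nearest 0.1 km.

-93.8 km east, 48.8 km north

Circle about each station: (x − 118.1)² + (y + 106.5)² = 262.72²; (x + 28.7)² + (y + 63.6)² = 129.89²; (x − 55.1)² + (y − 51.7)² = 148.93².
Subtracting the STA_06 equation from the STA_07 and STA_08 equations removes the quadratic terms:
-293.6 x + 85.8 y = 31729.18
-126.0 x + 316.4 y = 27260.69
Solving the 2×2 system: x ≈ -93.8, y ≈ 48.8 km.
Check against STA_06 (with the unrounded x, y): √((x − 118.1)²+(y + 106.5)²) = 262.72 ≈ 262.72 km. ✓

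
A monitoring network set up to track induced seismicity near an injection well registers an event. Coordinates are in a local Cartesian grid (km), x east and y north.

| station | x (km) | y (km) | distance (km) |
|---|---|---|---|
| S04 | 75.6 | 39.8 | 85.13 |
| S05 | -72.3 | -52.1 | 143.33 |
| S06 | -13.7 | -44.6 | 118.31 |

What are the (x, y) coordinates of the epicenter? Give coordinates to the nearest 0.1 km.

Circle about each station: (x − 75.6)² + (y − 39.8)² = 85.13²; (x + 72.3)² + (y + 52.1)² = 143.33²; (x + 13.7)² + (y + 44.6)² = 118.31².
Subtracting pairs of circle equations eliminates x²+y² and gives linear equations (the radical axes):
-295.8 x − 183.8 y = -12654.07
-178.6 x − 168.8 y = -11872.69
Solving the 2×2 system: x ≈ -2.7, y ≈ 73.2 km.

x ≈ -2.7 km, y ≈ 73.2 km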